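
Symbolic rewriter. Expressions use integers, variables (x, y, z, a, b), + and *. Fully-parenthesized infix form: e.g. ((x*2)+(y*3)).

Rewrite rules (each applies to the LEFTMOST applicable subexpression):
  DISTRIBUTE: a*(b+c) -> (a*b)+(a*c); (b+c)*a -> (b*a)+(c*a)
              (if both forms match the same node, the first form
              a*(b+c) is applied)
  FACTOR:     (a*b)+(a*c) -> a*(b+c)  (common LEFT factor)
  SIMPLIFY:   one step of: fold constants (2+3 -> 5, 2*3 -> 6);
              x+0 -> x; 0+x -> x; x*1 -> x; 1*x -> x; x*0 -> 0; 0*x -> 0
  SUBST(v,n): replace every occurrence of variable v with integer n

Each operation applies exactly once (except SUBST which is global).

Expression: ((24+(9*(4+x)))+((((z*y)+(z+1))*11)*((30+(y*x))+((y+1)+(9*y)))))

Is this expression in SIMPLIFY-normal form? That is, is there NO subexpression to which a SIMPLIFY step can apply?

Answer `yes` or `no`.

Expression: ((24+(9*(4+x)))+((((z*y)+(z+1))*11)*((30+(y*x))+((y+1)+(9*y)))))
Scanning for simplifiable subexpressions (pre-order)...
  at root: ((24+(9*(4+x)))+((((z*y)+(z+1))*11)*((30+(y*x))+((y+1)+(9*y))))) (not simplifiable)
  at L: (24+(9*(4+x))) (not simplifiable)
  at LR: (9*(4+x)) (not simplifiable)
  at LRR: (4+x) (not simplifiable)
  at R: ((((z*y)+(z+1))*11)*((30+(y*x))+((y+1)+(9*y)))) (not simplifiable)
  at RL: (((z*y)+(z+1))*11) (not simplifiable)
  at RLL: ((z*y)+(z+1)) (not simplifiable)
  at RLLL: (z*y) (not simplifiable)
  at RLLR: (z+1) (not simplifiable)
  at RR: ((30+(y*x))+((y+1)+(9*y))) (not simplifiable)
  at RRL: (30+(y*x)) (not simplifiable)
  at RRLR: (y*x) (not simplifiable)
  at RRR: ((y+1)+(9*y)) (not simplifiable)
  at RRRL: (y+1) (not simplifiable)
  at RRRR: (9*y) (not simplifiable)
Result: no simplifiable subexpression found -> normal form.

Answer: yes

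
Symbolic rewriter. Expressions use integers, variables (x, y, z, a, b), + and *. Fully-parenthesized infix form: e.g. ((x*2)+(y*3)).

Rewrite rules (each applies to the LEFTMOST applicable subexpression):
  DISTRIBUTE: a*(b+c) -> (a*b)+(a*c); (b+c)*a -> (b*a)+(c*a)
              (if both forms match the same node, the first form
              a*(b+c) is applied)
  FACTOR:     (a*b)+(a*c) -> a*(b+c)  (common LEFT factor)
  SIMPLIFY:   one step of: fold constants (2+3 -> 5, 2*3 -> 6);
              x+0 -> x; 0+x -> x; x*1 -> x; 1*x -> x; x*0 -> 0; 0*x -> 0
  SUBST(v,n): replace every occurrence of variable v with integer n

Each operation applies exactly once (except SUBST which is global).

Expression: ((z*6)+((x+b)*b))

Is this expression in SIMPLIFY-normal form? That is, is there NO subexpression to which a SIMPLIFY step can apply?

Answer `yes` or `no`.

Expression: ((z*6)+((x+b)*b))
Scanning for simplifiable subexpressions (pre-order)...
  at root: ((z*6)+((x+b)*b)) (not simplifiable)
  at L: (z*6) (not simplifiable)
  at R: ((x+b)*b) (not simplifiable)
  at RL: (x+b) (not simplifiable)
Result: no simplifiable subexpression found -> normal form.

Answer: yes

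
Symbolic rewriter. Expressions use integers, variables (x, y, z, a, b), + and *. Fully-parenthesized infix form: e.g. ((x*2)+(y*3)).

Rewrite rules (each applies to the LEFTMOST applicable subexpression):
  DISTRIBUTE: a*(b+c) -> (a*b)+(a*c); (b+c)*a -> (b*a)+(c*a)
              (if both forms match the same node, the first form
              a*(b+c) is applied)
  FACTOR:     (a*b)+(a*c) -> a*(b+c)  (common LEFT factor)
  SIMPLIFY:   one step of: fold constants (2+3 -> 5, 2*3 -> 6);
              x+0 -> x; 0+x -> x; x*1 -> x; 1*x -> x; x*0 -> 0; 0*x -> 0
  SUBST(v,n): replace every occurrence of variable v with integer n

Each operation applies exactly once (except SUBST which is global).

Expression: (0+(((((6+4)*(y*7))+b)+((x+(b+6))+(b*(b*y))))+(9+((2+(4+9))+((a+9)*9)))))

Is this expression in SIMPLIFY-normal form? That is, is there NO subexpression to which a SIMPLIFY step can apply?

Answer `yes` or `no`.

Answer: no

Derivation:
Expression: (0+(((((6+4)*(y*7))+b)+((x+(b+6))+(b*(b*y))))+(9+((2+(4+9))+((a+9)*9)))))
Scanning for simplifiable subexpressions (pre-order)...
  at root: (0+(((((6+4)*(y*7))+b)+((x+(b+6))+(b*(b*y))))+(9+((2+(4+9))+((a+9)*9))))) (SIMPLIFIABLE)
  at R: (((((6+4)*(y*7))+b)+((x+(b+6))+(b*(b*y))))+(9+((2+(4+9))+((a+9)*9)))) (not simplifiable)
  at RL: ((((6+4)*(y*7))+b)+((x+(b+6))+(b*(b*y)))) (not simplifiable)
  at RLL: (((6+4)*(y*7))+b) (not simplifiable)
  at RLLL: ((6+4)*(y*7)) (not simplifiable)
  at RLLLL: (6+4) (SIMPLIFIABLE)
  at RLLLR: (y*7) (not simplifiable)
  at RLR: ((x+(b+6))+(b*(b*y))) (not simplifiable)
  at RLRL: (x+(b+6)) (not simplifiable)
  at RLRLR: (b+6) (not simplifiable)
  at RLRR: (b*(b*y)) (not simplifiable)
  at RLRRR: (b*y) (not simplifiable)
  at RR: (9+((2+(4+9))+((a+9)*9))) (not simplifiable)
  at RRR: ((2+(4+9))+((a+9)*9)) (not simplifiable)
  at RRRL: (2+(4+9)) (not simplifiable)
  at RRRLR: (4+9) (SIMPLIFIABLE)
  at RRRR: ((a+9)*9) (not simplifiable)
  at RRRRL: (a+9) (not simplifiable)
Found simplifiable subexpr at path root: (0+(((((6+4)*(y*7))+b)+((x+(b+6))+(b*(b*y))))+(9+((2+(4+9))+((a+9)*9)))))
One SIMPLIFY step would give: (((((6+4)*(y*7))+b)+((x+(b+6))+(b*(b*y))))+(9+((2+(4+9))+((a+9)*9))))
-> NOT in normal form.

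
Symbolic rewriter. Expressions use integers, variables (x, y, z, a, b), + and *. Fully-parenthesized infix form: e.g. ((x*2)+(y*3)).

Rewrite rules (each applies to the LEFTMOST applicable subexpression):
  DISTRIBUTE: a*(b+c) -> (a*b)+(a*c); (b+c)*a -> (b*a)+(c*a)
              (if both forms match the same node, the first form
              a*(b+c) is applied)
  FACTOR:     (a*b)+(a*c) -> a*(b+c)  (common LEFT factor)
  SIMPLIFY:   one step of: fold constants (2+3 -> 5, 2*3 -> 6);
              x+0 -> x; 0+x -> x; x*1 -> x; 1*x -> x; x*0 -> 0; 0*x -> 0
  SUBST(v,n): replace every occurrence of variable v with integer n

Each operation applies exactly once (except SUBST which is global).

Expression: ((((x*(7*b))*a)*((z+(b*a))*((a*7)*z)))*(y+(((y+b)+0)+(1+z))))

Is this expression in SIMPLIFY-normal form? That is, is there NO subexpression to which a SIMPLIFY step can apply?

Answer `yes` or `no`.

Expression: ((((x*(7*b))*a)*((z+(b*a))*((a*7)*z)))*(y+(((y+b)+0)+(1+z))))
Scanning for simplifiable subexpressions (pre-order)...
  at root: ((((x*(7*b))*a)*((z+(b*a))*((a*7)*z)))*(y+(((y+b)+0)+(1+z)))) (not simplifiable)
  at L: (((x*(7*b))*a)*((z+(b*a))*((a*7)*z))) (not simplifiable)
  at LL: ((x*(7*b))*a) (not simplifiable)
  at LLL: (x*(7*b)) (not simplifiable)
  at LLLR: (7*b) (not simplifiable)
  at LR: ((z+(b*a))*((a*7)*z)) (not simplifiable)
  at LRL: (z+(b*a)) (not simplifiable)
  at LRLR: (b*a) (not simplifiable)
  at LRR: ((a*7)*z) (not simplifiable)
  at LRRL: (a*7) (not simplifiable)
  at R: (y+(((y+b)+0)+(1+z))) (not simplifiable)
  at RR: (((y+b)+0)+(1+z)) (not simplifiable)
  at RRL: ((y+b)+0) (SIMPLIFIABLE)
  at RRLL: (y+b) (not simplifiable)
  at RRR: (1+z) (not simplifiable)
Found simplifiable subexpr at path RRL: ((y+b)+0)
One SIMPLIFY step would give: ((((x*(7*b))*a)*((z+(b*a))*((a*7)*z)))*(y+((y+b)+(1+z))))
-> NOT in normal form.

Answer: no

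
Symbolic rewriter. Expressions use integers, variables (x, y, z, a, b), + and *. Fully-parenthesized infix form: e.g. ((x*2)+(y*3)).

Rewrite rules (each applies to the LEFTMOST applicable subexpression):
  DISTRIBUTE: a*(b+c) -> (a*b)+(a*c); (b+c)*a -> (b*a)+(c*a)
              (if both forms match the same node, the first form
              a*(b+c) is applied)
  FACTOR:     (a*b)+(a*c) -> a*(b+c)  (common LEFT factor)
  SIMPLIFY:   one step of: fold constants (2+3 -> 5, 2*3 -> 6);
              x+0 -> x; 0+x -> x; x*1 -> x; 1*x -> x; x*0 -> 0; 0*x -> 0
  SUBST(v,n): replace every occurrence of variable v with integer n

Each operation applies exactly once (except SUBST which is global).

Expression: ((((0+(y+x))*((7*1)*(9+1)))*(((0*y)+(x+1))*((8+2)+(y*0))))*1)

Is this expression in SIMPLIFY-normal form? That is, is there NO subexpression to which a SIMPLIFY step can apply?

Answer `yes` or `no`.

Answer: no

Derivation:
Expression: ((((0+(y+x))*((7*1)*(9+1)))*(((0*y)+(x+1))*((8+2)+(y*0))))*1)
Scanning for simplifiable subexpressions (pre-order)...
  at root: ((((0+(y+x))*((7*1)*(9+1)))*(((0*y)+(x+1))*((8+2)+(y*0))))*1) (SIMPLIFIABLE)
  at L: (((0+(y+x))*((7*1)*(9+1)))*(((0*y)+(x+1))*((8+2)+(y*0)))) (not simplifiable)
  at LL: ((0+(y+x))*((7*1)*(9+1))) (not simplifiable)
  at LLL: (0+(y+x)) (SIMPLIFIABLE)
  at LLLR: (y+x) (not simplifiable)
  at LLR: ((7*1)*(9+1)) (not simplifiable)
  at LLRL: (7*1) (SIMPLIFIABLE)
  at LLRR: (9+1) (SIMPLIFIABLE)
  at LR: (((0*y)+(x+1))*((8+2)+(y*0))) (not simplifiable)
  at LRL: ((0*y)+(x+1)) (not simplifiable)
  at LRLL: (0*y) (SIMPLIFIABLE)
  at LRLR: (x+1) (not simplifiable)
  at LRR: ((8+2)+(y*0)) (not simplifiable)
  at LRRL: (8+2) (SIMPLIFIABLE)
  at LRRR: (y*0) (SIMPLIFIABLE)
Found simplifiable subexpr at path root: ((((0+(y+x))*((7*1)*(9+1)))*(((0*y)+(x+1))*((8+2)+(y*0))))*1)
One SIMPLIFY step would give: (((0+(y+x))*((7*1)*(9+1)))*(((0*y)+(x+1))*((8+2)+(y*0))))
-> NOT in normal form.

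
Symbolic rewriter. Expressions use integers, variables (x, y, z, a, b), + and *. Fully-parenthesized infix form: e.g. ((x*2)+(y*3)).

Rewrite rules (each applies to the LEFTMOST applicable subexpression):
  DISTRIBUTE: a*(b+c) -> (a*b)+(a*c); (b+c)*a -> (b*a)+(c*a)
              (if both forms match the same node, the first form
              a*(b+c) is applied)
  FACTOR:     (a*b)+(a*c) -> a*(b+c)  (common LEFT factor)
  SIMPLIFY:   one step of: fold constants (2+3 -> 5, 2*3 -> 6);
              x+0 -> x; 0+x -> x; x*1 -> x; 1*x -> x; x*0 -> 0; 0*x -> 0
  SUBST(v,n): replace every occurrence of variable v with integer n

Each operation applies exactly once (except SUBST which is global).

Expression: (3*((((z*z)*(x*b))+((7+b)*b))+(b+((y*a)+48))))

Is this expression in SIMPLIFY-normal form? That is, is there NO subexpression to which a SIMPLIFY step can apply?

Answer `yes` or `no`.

Expression: (3*((((z*z)*(x*b))+((7+b)*b))+(b+((y*a)+48))))
Scanning for simplifiable subexpressions (pre-order)...
  at root: (3*((((z*z)*(x*b))+((7+b)*b))+(b+((y*a)+48)))) (not simplifiable)
  at R: ((((z*z)*(x*b))+((7+b)*b))+(b+((y*a)+48))) (not simplifiable)
  at RL: (((z*z)*(x*b))+((7+b)*b)) (not simplifiable)
  at RLL: ((z*z)*(x*b)) (not simplifiable)
  at RLLL: (z*z) (not simplifiable)
  at RLLR: (x*b) (not simplifiable)
  at RLR: ((7+b)*b) (not simplifiable)
  at RLRL: (7+b) (not simplifiable)
  at RR: (b+((y*a)+48)) (not simplifiable)
  at RRR: ((y*a)+48) (not simplifiable)
  at RRRL: (y*a) (not simplifiable)
Result: no simplifiable subexpression found -> normal form.

Answer: yes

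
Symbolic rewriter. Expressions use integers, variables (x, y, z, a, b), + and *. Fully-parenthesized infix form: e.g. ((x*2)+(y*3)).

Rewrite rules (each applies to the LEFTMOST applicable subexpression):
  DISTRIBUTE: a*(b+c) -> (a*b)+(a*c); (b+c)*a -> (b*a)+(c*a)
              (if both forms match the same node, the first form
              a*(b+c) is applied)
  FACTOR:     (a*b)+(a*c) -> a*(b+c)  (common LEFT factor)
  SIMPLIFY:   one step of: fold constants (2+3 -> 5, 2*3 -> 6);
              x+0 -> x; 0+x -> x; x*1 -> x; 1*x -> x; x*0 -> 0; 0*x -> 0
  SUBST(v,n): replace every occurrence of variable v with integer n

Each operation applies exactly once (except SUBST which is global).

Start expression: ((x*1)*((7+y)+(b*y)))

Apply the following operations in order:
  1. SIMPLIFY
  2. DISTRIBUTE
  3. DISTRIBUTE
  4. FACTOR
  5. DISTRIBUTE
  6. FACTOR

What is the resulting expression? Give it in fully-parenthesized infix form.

Answer: ((x*(7+y))+(x*(b*y)))

Derivation:
Start: ((x*1)*((7+y)+(b*y)))
Apply SIMPLIFY at L (target: (x*1)): ((x*1)*((7+y)+(b*y))) -> (x*((7+y)+(b*y)))
Apply DISTRIBUTE at root (target: (x*((7+y)+(b*y)))): (x*((7+y)+(b*y))) -> ((x*(7+y))+(x*(b*y)))
Apply DISTRIBUTE at L (target: (x*(7+y))): ((x*(7+y))+(x*(b*y))) -> (((x*7)+(x*y))+(x*(b*y)))
Apply FACTOR at L (target: ((x*7)+(x*y))): (((x*7)+(x*y))+(x*(b*y))) -> ((x*(7+y))+(x*(b*y)))
Apply DISTRIBUTE at L (target: (x*(7+y))): ((x*(7+y))+(x*(b*y))) -> (((x*7)+(x*y))+(x*(b*y)))
Apply FACTOR at L (target: ((x*7)+(x*y))): (((x*7)+(x*y))+(x*(b*y))) -> ((x*(7+y))+(x*(b*y)))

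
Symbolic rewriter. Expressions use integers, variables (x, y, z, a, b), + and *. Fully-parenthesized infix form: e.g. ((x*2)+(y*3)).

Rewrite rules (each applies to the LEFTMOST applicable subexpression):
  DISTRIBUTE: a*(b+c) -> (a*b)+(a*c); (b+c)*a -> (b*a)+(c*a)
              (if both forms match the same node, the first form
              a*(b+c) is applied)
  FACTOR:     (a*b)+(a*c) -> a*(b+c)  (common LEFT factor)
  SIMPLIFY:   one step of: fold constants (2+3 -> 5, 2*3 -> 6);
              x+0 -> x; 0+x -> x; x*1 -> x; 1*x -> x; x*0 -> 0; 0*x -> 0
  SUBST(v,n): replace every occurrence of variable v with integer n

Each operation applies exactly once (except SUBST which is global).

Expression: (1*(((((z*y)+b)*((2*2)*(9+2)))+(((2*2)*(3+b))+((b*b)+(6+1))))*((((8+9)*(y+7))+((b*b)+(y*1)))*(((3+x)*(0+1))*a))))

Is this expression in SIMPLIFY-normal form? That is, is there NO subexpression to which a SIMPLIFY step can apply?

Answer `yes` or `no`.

Expression: (1*(((((z*y)+b)*((2*2)*(9+2)))+(((2*2)*(3+b))+((b*b)+(6+1))))*((((8+9)*(y+7))+((b*b)+(y*1)))*(((3+x)*(0+1))*a))))
Scanning for simplifiable subexpressions (pre-order)...
  at root: (1*(((((z*y)+b)*((2*2)*(9+2)))+(((2*2)*(3+b))+((b*b)+(6+1))))*((((8+9)*(y+7))+((b*b)+(y*1)))*(((3+x)*(0+1))*a)))) (SIMPLIFIABLE)
  at R: (((((z*y)+b)*((2*2)*(9+2)))+(((2*2)*(3+b))+((b*b)+(6+1))))*((((8+9)*(y+7))+((b*b)+(y*1)))*(((3+x)*(0+1))*a))) (not simplifiable)
  at RL: ((((z*y)+b)*((2*2)*(9+2)))+(((2*2)*(3+b))+((b*b)+(6+1)))) (not simplifiable)
  at RLL: (((z*y)+b)*((2*2)*(9+2))) (not simplifiable)
  at RLLL: ((z*y)+b) (not simplifiable)
  at RLLLL: (z*y) (not simplifiable)
  at RLLR: ((2*2)*(9+2)) (not simplifiable)
  at RLLRL: (2*2) (SIMPLIFIABLE)
  at RLLRR: (9+2) (SIMPLIFIABLE)
  at RLR: (((2*2)*(3+b))+((b*b)+(6+1))) (not simplifiable)
  at RLRL: ((2*2)*(3+b)) (not simplifiable)
  at RLRLL: (2*2) (SIMPLIFIABLE)
  at RLRLR: (3+b) (not simplifiable)
  at RLRR: ((b*b)+(6+1)) (not simplifiable)
  at RLRRL: (b*b) (not simplifiable)
  at RLRRR: (6+1) (SIMPLIFIABLE)
  at RR: ((((8+9)*(y+7))+((b*b)+(y*1)))*(((3+x)*(0+1))*a)) (not simplifiable)
  at RRL: (((8+9)*(y+7))+((b*b)+(y*1))) (not simplifiable)
  at RRLL: ((8+9)*(y+7)) (not simplifiable)
  at RRLLL: (8+9) (SIMPLIFIABLE)
  at RRLLR: (y+7) (not simplifiable)
  at RRLR: ((b*b)+(y*1)) (not simplifiable)
  at RRLRL: (b*b) (not simplifiable)
  at RRLRR: (y*1) (SIMPLIFIABLE)
  at RRR: (((3+x)*(0+1))*a) (not simplifiable)
  at RRRL: ((3+x)*(0+1)) (not simplifiable)
  at RRRLL: (3+x) (not simplifiable)
  at RRRLR: (0+1) (SIMPLIFIABLE)
Found simplifiable subexpr at path root: (1*(((((z*y)+b)*((2*2)*(9+2)))+(((2*2)*(3+b))+((b*b)+(6+1))))*((((8+9)*(y+7))+((b*b)+(y*1)))*(((3+x)*(0+1))*a))))
One SIMPLIFY step would give: (((((z*y)+b)*((2*2)*(9+2)))+(((2*2)*(3+b))+((b*b)+(6+1))))*((((8+9)*(y+7))+((b*b)+(y*1)))*(((3+x)*(0+1))*a)))
-> NOT in normal form.

Answer: no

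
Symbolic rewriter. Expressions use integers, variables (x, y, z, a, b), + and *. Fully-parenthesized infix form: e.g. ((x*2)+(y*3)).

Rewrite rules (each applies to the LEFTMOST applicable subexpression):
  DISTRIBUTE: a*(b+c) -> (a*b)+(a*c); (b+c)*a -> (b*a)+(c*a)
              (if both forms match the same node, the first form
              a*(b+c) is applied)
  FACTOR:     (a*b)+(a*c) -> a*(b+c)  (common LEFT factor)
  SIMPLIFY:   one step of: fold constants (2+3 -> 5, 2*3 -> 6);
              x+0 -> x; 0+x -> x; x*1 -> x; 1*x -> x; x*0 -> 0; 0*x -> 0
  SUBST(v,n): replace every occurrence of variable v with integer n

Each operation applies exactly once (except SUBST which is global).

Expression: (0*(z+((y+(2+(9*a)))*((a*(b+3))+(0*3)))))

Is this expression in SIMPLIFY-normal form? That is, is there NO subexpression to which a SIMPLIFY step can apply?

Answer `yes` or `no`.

Expression: (0*(z+((y+(2+(9*a)))*((a*(b+3))+(0*3)))))
Scanning for simplifiable subexpressions (pre-order)...
  at root: (0*(z+((y+(2+(9*a)))*((a*(b+3))+(0*3))))) (SIMPLIFIABLE)
  at R: (z+((y+(2+(9*a)))*((a*(b+3))+(0*3)))) (not simplifiable)
  at RR: ((y+(2+(9*a)))*((a*(b+3))+(0*3))) (not simplifiable)
  at RRL: (y+(2+(9*a))) (not simplifiable)
  at RRLR: (2+(9*a)) (not simplifiable)
  at RRLRR: (9*a) (not simplifiable)
  at RRR: ((a*(b+3))+(0*3)) (not simplifiable)
  at RRRL: (a*(b+3)) (not simplifiable)
  at RRRLR: (b+3) (not simplifiable)
  at RRRR: (0*3) (SIMPLIFIABLE)
Found simplifiable subexpr at path root: (0*(z+((y+(2+(9*a)))*((a*(b+3))+(0*3)))))
One SIMPLIFY step would give: 0
-> NOT in normal form.

Answer: no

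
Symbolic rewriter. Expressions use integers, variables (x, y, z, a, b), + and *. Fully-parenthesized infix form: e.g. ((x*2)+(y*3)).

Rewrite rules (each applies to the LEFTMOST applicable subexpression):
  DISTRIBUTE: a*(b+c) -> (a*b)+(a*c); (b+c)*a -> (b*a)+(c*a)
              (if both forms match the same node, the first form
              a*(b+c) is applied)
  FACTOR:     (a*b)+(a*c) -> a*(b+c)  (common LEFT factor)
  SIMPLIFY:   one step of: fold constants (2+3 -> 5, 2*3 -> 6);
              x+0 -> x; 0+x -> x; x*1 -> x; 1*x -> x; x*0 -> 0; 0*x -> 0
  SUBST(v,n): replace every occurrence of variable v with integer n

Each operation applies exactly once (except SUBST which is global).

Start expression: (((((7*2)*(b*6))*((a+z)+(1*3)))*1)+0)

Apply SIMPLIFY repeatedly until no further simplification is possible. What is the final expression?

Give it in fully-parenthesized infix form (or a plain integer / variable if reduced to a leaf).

Start: (((((7*2)*(b*6))*((a+z)+(1*3)))*1)+0)
Step 1: at root: (((((7*2)*(b*6))*((a+z)+(1*3)))*1)+0) -> ((((7*2)*(b*6))*((a+z)+(1*3)))*1); overall: (((((7*2)*(b*6))*((a+z)+(1*3)))*1)+0) -> ((((7*2)*(b*6))*((a+z)+(1*3)))*1)
Step 2: at root: ((((7*2)*(b*6))*((a+z)+(1*3)))*1) -> (((7*2)*(b*6))*((a+z)+(1*3))); overall: ((((7*2)*(b*6))*((a+z)+(1*3)))*1) -> (((7*2)*(b*6))*((a+z)+(1*3)))
Step 3: at LL: (7*2) -> 14; overall: (((7*2)*(b*6))*((a+z)+(1*3))) -> ((14*(b*6))*((a+z)+(1*3)))
Step 4: at RR: (1*3) -> 3; overall: ((14*(b*6))*((a+z)+(1*3))) -> ((14*(b*6))*((a+z)+3))
Fixed point: ((14*(b*6))*((a+z)+3))

Answer: ((14*(b*6))*((a+z)+3))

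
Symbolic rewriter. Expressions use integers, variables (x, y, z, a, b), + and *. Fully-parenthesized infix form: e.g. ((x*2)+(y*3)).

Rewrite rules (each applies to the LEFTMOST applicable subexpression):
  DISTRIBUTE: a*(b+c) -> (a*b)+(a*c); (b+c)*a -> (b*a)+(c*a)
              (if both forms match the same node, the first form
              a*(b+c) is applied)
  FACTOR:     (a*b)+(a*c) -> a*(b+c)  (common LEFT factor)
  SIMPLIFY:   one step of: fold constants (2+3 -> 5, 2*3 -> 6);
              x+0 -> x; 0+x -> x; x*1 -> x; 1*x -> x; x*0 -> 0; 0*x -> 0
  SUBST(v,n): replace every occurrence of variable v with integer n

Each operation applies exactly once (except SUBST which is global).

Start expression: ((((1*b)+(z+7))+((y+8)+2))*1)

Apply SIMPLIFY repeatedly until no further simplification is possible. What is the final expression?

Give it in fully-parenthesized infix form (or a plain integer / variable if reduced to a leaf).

Answer: ((b+(z+7))+((y+8)+2))

Derivation:
Start: ((((1*b)+(z+7))+((y+8)+2))*1)
Step 1: at root: ((((1*b)+(z+7))+((y+8)+2))*1) -> (((1*b)+(z+7))+((y+8)+2)); overall: ((((1*b)+(z+7))+((y+8)+2))*1) -> (((1*b)+(z+7))+((y+8)+2))
Step 2: at LL: (1*b) -> b; overall: (((1*b)+(z+7))+((y+8)+2)) -> ((b+(z+7))+((y+8)+2))
Fixed point: ((b+(z+7))+((y+8)+2))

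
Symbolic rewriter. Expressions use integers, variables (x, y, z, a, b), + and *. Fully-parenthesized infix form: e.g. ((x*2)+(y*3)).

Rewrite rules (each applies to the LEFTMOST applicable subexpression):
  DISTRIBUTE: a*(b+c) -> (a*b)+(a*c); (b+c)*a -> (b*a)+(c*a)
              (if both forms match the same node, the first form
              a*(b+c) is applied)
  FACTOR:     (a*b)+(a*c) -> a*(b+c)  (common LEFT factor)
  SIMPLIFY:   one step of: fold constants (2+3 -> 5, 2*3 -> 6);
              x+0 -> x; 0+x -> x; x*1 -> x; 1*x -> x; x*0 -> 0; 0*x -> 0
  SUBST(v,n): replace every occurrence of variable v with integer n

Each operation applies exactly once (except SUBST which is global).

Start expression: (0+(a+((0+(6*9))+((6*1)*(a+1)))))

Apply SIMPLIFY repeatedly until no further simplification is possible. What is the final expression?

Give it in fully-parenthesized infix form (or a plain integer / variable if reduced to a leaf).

Answer: (a+(54+(6*(a+1))))

Derivation:
Start: (0+(a+((0+(6*9))+((6*1)*(a+1)))))
Step 1: at root: (0+(a+((0+(6*9))+((6*1)*(a+1))))) -> (a+((0+(6*9))+((6*1)*(a+1)))); overall: (0+(a+((0+(6*9))+((6*1)*(a+1))))) -> (a+((0+(6*9))+((6*1)*(a+1))))
Step 2: at RL: (0+(6*9)) -> (6*9); overall: (a+((0+(6*9))+((6*1)*(a+1)))) -> (a+((6*9)+((6*1)*(a+1))))
Step 3: at RL: (6*9) -> 54; overall: (a+((6*9)+((6*1)*(a+1)))) -> (a+(54+((6*1)*(a+1))))
Step 4: at RRL: (6*1) -> 6; overall: (a+(54+((6*1)*(a+1)))) -> (a+(54+(6*(a+1))))
Fixed point: (a+(54+(6*(a+1))))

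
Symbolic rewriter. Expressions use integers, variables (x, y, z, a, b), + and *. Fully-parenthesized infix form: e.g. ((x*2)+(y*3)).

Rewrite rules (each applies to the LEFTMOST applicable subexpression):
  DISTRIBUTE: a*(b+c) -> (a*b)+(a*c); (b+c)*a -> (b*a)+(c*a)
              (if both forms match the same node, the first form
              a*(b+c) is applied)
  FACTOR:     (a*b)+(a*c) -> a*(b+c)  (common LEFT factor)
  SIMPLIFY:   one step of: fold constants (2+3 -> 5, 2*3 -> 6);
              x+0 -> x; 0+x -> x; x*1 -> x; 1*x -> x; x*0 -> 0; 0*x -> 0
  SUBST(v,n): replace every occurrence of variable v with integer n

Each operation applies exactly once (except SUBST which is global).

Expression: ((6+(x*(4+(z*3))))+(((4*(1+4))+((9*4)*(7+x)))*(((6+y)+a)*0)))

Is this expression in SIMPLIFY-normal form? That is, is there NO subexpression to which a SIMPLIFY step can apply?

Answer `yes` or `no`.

Expression: ((6+(x*(4+(z*3))))+(((4*(1+4))+((9*4)*(7+x)))*(((6+y)+a)*0)))
Scanning for simplifiable subexpressions (pre-order)...
  at root: ((6+(x*(4+(z*3))))+(((4*(1+4))+((9*4)*(7+x)))*(((6+y)+a)*0))) (not simplifiable)
  at L: (6+(x*(4+(z*3)))) (not simplifiable)
  at LR: (x*(4+(z*3))) (not simplifiable)
  at LRR: (4+(z*3)) (not simplifiable)
  at LRRR: (z*3) (not simplifiable)
  at R: (((4*(1+4))+((9*4)*(7+x)))*(((6+y)+a)*0)) (not simplifiable)
  at RL: ((4*(1+4))+((9*4)*(7+x))) (not simplifiable)
  at RLL: (4*(1+4)) (not simplifiable)
  at RLLR: (1+4) (SIMPLIFIABLE)
  at RLR: ((9*4)*(7+x)) (not simplifiable)
  at RLRL: (9*4) (SIMPLIFIABLE)
  at RLRR: (7+x) (not simplifiable)
  at RR: (((6+y)+a)*0) (SIMPLIFIABLE)
  at RRL: ((6+y)+a) (not simplifiable)
  at RRLL: (6+y) (not simplifiable)
Found simplifiable subexpr at path RLLR: (1+4)
One SIMPLIFY step would give: ((6+(x*(4+(z*3))))+(((4*5)+((9*4)*(7+x)))*(((6+y)+a)*0)))
-> NOT in normal form.

Answer: no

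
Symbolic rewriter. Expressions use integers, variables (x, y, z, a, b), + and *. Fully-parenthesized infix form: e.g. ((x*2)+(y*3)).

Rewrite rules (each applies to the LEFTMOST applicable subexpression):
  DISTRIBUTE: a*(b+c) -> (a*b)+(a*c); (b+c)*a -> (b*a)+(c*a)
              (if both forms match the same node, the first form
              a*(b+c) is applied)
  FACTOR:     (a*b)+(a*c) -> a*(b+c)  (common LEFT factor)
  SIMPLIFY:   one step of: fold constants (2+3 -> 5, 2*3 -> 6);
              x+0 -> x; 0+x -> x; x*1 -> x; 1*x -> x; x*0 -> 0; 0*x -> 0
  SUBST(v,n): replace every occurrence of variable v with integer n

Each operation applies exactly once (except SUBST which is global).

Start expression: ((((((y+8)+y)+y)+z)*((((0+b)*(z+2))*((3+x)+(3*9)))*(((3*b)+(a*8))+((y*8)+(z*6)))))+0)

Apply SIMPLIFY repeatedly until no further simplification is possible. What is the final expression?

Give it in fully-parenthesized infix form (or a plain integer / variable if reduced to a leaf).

Start: ((((((y+8)+y)+y)+z)*((((0+b)*(z+2))*((3+x)+(3*9)))*(((3*b)+(a*8))+((y*8)+(z*6)))))+0)
Step 1: at root: ((((((y+8)+y)+y)+z)*((((0+b)*(z+2))*((3+x)+(3*9)))*(((3*b)+(a*8))+((y*8)+(z*6)))))+0) -> (((((y+8)+y)+y)+z)*((((0+b)*(z+2))*((3+x)+(3*9)))*(((3*b)+(a*8))+((y*8)+(z*6))))); overall: ((((((y+8)+y)+y)+z)*((((0+b)*(z+2))*((3+x)+(3*9)))*(((3*b)+(a*8))+((y*8)+(z*6)))))+0) -> (((((y+8)+y)+y)+z)*((((0+b)*(z+2))*((3+x)+(3*9)))*(((3*b)+(a*8))+((y*8)+(z*6)))))
Step 2: at RLLL: (0+b) -> b; overall: (((((y+8)+y)+y)+z)*((((0+b)*(z+2))*((3+x)+(3*9)))*(((3*b)+(a*8))+((y*8)+(z*6))))) -> (((((y+8)+y)+y)+z)*(((b*(z+2))*((3+x)+(3*9)))*(((3*b)+(a*8))+((y*8)+(z*6)))))
Step 3: at RLRR: (3*9) -> 27; overall: (((((y+8)+y)+y)+z)*(((b*(z+2))*((3+x)+(3*9)))*(((3*b)+(a*8))+((y*8)+(z*6))))) -> (((((y+8)+y)+y)+z)*(((b*(z+2))*((3+x)+27))*(((3*b)+(a*8))+((y*8)+(z*6)))))
Fixed point: (((((y+8)+y)+y)+z)*(((b*(z+2))*((3+x)+27))*(((3*b)+(a*8))+((y*8)+(z*6)))))

Answer: (((((y+8)+y)+y)+z)*(((b*(z+2))*((3+x)+27))*(((3*b)+(a*8))+((y*8)+(z*6)))))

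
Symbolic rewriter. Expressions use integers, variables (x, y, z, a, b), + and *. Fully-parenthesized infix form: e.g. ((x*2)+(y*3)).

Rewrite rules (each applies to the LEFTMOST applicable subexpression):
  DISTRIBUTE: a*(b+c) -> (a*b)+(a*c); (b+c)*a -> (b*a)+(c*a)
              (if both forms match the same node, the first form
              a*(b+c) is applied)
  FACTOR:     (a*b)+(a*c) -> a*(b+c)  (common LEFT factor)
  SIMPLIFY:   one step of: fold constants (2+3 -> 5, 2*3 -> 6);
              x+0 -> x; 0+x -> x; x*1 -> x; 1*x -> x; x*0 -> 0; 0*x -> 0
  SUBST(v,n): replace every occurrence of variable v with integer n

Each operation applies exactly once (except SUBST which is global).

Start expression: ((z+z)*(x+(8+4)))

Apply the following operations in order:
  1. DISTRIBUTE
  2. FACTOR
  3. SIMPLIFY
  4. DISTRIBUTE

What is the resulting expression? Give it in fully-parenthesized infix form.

Start: ((z+z)*(x+(8+4)))
Apply DISTRIBUTE at root (target: ((z+z)*(x+(8+4)))): ((z+z)*(x+(8+4))) -> (((z+z)*x)+((z+z)*(8+4)))
Apply FACTOR at root (target: (((z+z)*x)+((z+z)*(8+4)))): (((z+z)*x)+((z+z)*(8+4))) -> ((z+z)*(x+(8+4)))
Apply SIMPLIFY at RR (target: (8+4)): ((z+z)*(x+(8+4))) -> ((z+z)*(x+12))
Apply DISTRIBUTE at root (target: ((z+z)*(x+12))): ((z+z)*(x+12)) -> (((z+z)*x)+((z+z)*12))

Answer: (((z+z)*x)+((z+z)*12))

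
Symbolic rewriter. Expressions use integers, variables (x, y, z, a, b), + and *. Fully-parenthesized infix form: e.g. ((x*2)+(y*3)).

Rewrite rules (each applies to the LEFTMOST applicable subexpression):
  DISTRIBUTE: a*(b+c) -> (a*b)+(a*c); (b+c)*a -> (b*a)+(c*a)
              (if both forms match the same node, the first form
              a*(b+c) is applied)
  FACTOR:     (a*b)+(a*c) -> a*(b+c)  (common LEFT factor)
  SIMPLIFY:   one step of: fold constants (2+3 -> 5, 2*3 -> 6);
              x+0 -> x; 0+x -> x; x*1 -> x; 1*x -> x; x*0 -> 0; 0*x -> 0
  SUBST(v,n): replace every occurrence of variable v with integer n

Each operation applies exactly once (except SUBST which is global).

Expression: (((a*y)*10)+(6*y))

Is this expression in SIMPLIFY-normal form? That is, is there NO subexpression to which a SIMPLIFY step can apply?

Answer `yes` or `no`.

Answer: yes

Derivation:
Expression: (((a*y)*10)+(6*y))
Scanning for simplifiable subexpressions (pre-order)...
  at root: (((a*y)*10)+(6*y)) (not simplifiable)
  at L: ((a*y)*10) (not simplifiable)
  at LL: (a*y) (not simplifiable)
  at R: (6*y) (not simplifiable)
Result: no simplifiable subexpression found -> normal form.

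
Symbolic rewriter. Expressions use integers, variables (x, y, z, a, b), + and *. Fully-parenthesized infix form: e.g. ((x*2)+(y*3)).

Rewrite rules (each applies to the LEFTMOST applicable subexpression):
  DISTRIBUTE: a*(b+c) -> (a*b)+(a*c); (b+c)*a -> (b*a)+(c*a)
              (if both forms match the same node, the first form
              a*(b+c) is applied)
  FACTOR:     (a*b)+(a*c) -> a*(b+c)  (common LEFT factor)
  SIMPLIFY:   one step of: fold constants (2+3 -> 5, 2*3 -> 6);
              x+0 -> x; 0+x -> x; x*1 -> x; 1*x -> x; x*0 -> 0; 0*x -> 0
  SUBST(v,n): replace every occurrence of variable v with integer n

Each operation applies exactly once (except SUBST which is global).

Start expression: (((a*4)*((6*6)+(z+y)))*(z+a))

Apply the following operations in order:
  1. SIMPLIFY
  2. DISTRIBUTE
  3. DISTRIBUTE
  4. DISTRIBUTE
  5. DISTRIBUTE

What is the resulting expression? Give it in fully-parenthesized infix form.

Start: (((a*4)*((6*6)+(z+y)))*(z+a))
Apply SIMPLIFY at LRL (target: (6*6)): (((a*4)*((6*6)+(z+y)))*(z+a)) -> (((a*4)*(36+(z+y)))*(z+a))
Apply DISTRIBUTE at root (target: (((a*4)*(36+(z+y)))*(z+a))): (((a*4)*(36+(z+y)))*(z+a)) -> ((((a*4)*(36+(z+y)))*z)+(((a*4)*(36+(z+y)))*a))
Apply DISTRIBUTE at LL (target: ((a*4)*(36+(z+y)))): ((((a*4)*(36+(z+y)))*z)+(((a*4)*(36+(z+y)))*a)) -> (((((a*4)*36)+((a*4)*(z+y)))*z)+(((a*4)*(36+(z+y)))*a))
Apply DISTRIBUTE at L (target: ((((a*4)*36)+((a*4)*(z+y)))*z)): (((((a*4)*36)+((a*4)*(z+y)))*z)+(((a*4)*(36+(z+y)))*a)) -> (((((a*4)*36)*z)+(((a*4)*(z+y))*z))+(((a*4)*(36+(z+y)))*a))
Apply DISTRIBUTE at LRL (target: ((a*4)*(z+y))): (((((a*4)*36)*z)+(((a*4)*(z+y))*z))+(((a*4)*(36+(z+y)))*a)) -> (((((a*4)*36)*z)+((((a*4)*z)+((a*4)*y))*z))+(((a*4)*(36+(z+y)))*a))

Answer: (((((a*4)*36)*z)+((((a*4)*z)+((a*4)*y))*z))+(((a*4)*(36+(z+y)))*a))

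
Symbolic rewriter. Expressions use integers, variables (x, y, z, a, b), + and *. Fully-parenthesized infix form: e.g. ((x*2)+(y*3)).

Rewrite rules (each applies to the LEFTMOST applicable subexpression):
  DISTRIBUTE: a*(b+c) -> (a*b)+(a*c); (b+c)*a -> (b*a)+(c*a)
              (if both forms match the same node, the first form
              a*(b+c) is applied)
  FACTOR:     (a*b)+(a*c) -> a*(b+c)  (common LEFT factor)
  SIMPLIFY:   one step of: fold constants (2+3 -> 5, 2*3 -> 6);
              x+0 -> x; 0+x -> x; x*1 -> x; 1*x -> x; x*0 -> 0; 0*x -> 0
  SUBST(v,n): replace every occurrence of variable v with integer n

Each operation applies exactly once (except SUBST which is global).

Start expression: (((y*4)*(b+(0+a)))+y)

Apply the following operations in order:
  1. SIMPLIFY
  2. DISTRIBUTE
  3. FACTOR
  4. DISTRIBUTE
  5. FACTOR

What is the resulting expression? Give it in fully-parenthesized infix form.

Answer: (((y*4)*(b+a))+y)

Derivation:
Start: (((y*4)*(b+(0+a)))+y)
Apply SIMPLIFY at LRR (target: (0+a)): (((y*4)*(b+(0+a)))+y) -> (((y*4)*(b+a))+y)
Apply DISTRIBUTE at L (target: ((y*4)*(b+a))): (((y*4)*(b+a))+y) -> ((((y*4)*b)+((y*4)*a))+y)
Apply FACTOR at L (target: (((y*4)*b)+((y*4)*a))): ((((y*4)*b)+((y*4)*a))+y) -> (((y*4)*(b+a))+y)
Apply DISTRIBUTE at L (target: ((y*4)*(b+a))): (((y*4)*(b+a))+y) -> ((((y*4)*b)+((y*4)*a))+y)
Apply FACTOR at L (target: (((y*4)*b)+((y*4)*a))): ((((y*4)*b)+((y*4)*a))+y) -> (((y*4)*(b+a))+y)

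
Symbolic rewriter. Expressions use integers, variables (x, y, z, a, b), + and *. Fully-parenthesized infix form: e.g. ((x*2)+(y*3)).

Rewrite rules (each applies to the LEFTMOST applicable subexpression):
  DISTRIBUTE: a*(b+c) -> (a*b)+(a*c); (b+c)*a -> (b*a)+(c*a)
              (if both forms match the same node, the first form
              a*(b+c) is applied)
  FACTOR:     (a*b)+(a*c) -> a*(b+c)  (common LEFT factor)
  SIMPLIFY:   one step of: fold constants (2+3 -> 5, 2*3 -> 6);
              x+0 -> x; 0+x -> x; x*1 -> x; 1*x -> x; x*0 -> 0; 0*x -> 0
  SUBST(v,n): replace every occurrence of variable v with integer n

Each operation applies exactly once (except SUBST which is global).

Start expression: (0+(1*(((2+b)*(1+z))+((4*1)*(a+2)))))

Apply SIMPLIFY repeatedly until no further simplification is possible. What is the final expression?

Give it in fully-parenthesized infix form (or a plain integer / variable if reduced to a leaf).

Start: (0+(1*(((2+b)*(1+z))+((4*1)*(a+2)))))
Step 1: at root: (0+(1*(((2+b)*(1+z))+((4*1)*(a+2))))) -> (1*(((2+b)*(1+z))+((4*1)*(a+2)))); overall: (0+(1*(((2+b)*(1+z))+((4*1)*(a+2))))) -> (1*(((2+b)*(1+z))+((4*1)*(a+2))))
Step 2: at root: (1*(((2+b)*(1+z))+((4*1)*(a+2)))) -> (((2+b)*(1+z))+((4*1)*(a+2))); overall: (1*(((2+b)*(1+z))+((4*1)*(a+2)))) -> (((2+b)*(1+z))+((4*1)*(a+2)))
Step 3: at RL: (4*1) -> 4; overall: (((2+b)*(1+z))+((4*1)*(a+2))) -> (((2+b)*(1+z))+(4*(a+2)))
Fixed point: (((2+b)*(1+z))+(4*(a+2)))

Answer: (((2+b)*(1+z))+(4*(a+2)))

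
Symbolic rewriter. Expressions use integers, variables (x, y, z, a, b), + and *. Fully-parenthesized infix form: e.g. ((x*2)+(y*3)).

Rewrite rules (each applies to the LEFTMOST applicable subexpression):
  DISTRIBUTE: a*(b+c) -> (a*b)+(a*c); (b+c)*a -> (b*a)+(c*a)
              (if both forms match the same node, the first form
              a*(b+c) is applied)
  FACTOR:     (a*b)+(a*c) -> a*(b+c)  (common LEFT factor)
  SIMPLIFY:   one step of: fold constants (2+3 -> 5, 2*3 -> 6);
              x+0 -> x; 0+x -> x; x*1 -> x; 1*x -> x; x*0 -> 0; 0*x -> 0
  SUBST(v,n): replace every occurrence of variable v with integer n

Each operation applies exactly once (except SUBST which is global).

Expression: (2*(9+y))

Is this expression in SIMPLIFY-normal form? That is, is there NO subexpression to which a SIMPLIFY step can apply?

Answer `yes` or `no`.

Expression: (2*(9+y))
Scanning for simplifiable subexpressions (pre-order)...
  at root: (2*(9+y)) (not simplifiable)
  at R: (9+y) (not simplifiable)
Result: no simplifiable subexpression found -> normal form.

Answer: yes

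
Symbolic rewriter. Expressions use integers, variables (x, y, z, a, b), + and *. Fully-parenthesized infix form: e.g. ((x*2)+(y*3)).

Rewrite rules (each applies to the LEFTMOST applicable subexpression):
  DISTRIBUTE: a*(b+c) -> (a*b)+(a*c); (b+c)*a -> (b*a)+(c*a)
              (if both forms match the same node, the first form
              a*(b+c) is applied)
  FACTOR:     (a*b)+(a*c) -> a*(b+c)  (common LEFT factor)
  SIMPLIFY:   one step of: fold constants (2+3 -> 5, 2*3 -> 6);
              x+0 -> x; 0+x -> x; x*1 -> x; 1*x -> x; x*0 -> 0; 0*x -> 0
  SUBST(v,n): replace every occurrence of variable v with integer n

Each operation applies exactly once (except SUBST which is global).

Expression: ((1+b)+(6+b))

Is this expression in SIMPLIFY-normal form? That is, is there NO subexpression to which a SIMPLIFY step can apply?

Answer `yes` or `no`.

Answer: yes

Derivation:
Expression: ((1+b)+(6+b))
Scanning for simplifiable subexpressions (pre-order)...
  at root: ((1+b)+(6+b)) (not simplifiable)
  at L: (1+b) (not simplifiable)
  at R: (6+b) (not simplifiable)
Result: no simplifiable subexpression found -> normal form.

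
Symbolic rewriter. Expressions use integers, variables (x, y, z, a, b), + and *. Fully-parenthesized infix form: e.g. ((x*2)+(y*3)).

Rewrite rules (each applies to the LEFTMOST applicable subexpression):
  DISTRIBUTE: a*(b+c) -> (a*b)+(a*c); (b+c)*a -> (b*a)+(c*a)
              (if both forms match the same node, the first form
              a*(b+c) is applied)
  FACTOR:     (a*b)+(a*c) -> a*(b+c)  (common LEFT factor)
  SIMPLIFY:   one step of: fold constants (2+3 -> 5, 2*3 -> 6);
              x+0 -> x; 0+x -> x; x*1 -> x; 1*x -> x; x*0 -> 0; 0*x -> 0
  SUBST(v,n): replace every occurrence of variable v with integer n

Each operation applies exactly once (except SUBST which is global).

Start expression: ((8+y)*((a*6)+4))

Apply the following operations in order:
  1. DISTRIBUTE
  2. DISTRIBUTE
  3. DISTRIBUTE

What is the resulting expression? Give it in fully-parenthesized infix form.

Start: ((8+y)*((a*6)+4))
Apply DISTRIBUTE at root (target: ((8+y)*((a*6)+4))): ((8+y)*((a*6)+4)) -> (((8+y)*(a*6))+((8+y)*4))
Apply DISTRIBUTE at L (target: ((8+y)*(a*6))): (((8+y)*(a*6))+((8+y)*4)) -> (((8*(a*6))+(y*(a*6)))+((8+y)*4))
Apply DISTRIBUTE at R (target: ((8+y)*4)): (((8*(a*6))+(y*(a*6)))+((8+y)*4)) -> (((8*(a*6))+(y*(a*6)))+((8*4)+(y*4)))

Answer: (((8*(a*6))+(y*(a*6)))+((8*4)+(y*4)))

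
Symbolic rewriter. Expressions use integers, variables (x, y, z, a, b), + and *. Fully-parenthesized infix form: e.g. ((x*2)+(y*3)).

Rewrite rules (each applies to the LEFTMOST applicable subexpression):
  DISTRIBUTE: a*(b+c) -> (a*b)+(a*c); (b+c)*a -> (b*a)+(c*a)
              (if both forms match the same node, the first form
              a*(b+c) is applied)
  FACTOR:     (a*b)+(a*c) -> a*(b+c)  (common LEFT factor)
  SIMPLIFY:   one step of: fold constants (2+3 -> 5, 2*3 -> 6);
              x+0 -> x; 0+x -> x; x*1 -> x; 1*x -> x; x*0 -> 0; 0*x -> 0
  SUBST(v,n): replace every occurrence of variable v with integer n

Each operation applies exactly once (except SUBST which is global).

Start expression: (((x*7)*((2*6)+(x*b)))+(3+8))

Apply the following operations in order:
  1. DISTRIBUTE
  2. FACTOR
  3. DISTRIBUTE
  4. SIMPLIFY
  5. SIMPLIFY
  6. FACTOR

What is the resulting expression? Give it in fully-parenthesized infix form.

Start: (((x*7)*((2*6)+(x*b)))+(3+8))
Apply DISTRIBUTE at L (target: ((x*7)*((2*6)+(x*b)))): (((x*7)*((2*6)+(x*b)))+(3+8)) -> ((((x*7)*(2*6))+((x*7)*(x*b)))+(3+8))
Apply FACTOR at L (target: (((x*7)*(2*6))+((x*7)*(x*b)))): ((((x*7)*(2*6))+((x*7)*(x*b)))+(3+8)) -> (((x*7)*((2*6)+(x*b)))+(3+8))
Apply DISTRIBUTE at L (target: ((x*7)*((2*6)+(x*b)))): (((x*7)*((2*6)+(x*b)))+(3+8)) -> ((((x*7)*(2*6))+((x*7)*(x*b)))+(3+8))
Apply SIMPLIFY at LLR (target: (2*6)): ((((x*7)*(2*6))+((x*7)*(x*b)))+(3+8)) -> ((((x*7)*12)+((x*7)*(x*b)))+(3+8))
Apply SIMPLIFY at R (target: (3+8)): ((((x*7)*12)+((x*7)*(x*b)))+(3+8)) -> ((((x*7)*12)+((x*7)*(x*b)))+11)
Apply FACTOR at L (target: (((x*7)*12)+((x*7)*(x*b)))): ((((x*7)*12)+((x*7)*(x*b)))+11) -> (((x*7)*(12+(x*b)))+11)

Answer: (((x*7)*(12+(x*b)))+11)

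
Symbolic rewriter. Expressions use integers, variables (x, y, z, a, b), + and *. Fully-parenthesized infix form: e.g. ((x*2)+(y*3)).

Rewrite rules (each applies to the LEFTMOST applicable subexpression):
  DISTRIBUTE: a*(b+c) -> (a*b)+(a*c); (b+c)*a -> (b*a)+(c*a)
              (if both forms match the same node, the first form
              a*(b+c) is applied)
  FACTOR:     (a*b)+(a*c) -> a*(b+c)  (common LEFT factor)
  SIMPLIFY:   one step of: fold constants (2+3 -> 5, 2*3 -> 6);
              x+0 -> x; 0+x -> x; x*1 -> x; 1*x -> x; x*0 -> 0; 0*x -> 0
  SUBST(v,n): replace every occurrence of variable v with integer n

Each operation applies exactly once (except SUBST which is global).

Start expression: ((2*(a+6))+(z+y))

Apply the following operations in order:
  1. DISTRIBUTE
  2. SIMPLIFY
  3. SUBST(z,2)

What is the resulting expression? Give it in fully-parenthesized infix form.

Answer: (((2*a)+12)+(2+y))

Derivation:
Start: ((2*(a+6))+(z+y))
Apply DISTRIBUTE at L (target: (2*(a+6))): ((2*(a+6))+(z+y)) -> (((2*a)+(2*6))+(z+y))
Apply SIMPLIFY at LR (target: (2*6)): (((2*a)+(2*6))+(z+y)) -> (((2*a)+12)+(z+y))
Apply SUBST(z,2): (((2*a)+12)+(z+y)) -> (((2*a)+12)+(2+y))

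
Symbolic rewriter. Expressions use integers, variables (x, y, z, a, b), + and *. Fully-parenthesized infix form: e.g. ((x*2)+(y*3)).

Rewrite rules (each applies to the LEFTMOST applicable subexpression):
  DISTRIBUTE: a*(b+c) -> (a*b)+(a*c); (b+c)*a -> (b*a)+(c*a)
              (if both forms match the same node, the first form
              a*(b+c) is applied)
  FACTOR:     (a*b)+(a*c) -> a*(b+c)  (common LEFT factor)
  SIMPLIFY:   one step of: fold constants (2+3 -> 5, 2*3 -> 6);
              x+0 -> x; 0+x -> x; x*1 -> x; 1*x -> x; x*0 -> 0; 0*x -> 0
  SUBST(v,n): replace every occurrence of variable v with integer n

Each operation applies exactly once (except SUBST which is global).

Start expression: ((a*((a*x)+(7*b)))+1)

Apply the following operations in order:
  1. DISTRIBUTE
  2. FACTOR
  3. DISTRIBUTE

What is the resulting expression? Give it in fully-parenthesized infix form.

Answer: (((a*(a*x))+(a*(7*b)))+1)

Derivation:
Start: ((a*((a*x)+(7*b)))+1)
Apply DISTRIBUTE at L (target: (a*((a*x)+(7*b)))): ((a*((a*x)+(7*b)))+1) -> (((a*(a*x))+(a*(7*b)))+1)
Apply FACTOR at L (target: ((a*(a*x))+(a*(7*b)))): (((a*(a*x))+(a*(7*b)))+1) -> ((a*((a*x)+(7*b)))+1)
Apply DISTRIBUTE at L (target: (a*((a*x)+(7*b)))): ((a*((a*x)+(7*b)))+1) -> (((a*(a*x))+(a*(7*b)))+1)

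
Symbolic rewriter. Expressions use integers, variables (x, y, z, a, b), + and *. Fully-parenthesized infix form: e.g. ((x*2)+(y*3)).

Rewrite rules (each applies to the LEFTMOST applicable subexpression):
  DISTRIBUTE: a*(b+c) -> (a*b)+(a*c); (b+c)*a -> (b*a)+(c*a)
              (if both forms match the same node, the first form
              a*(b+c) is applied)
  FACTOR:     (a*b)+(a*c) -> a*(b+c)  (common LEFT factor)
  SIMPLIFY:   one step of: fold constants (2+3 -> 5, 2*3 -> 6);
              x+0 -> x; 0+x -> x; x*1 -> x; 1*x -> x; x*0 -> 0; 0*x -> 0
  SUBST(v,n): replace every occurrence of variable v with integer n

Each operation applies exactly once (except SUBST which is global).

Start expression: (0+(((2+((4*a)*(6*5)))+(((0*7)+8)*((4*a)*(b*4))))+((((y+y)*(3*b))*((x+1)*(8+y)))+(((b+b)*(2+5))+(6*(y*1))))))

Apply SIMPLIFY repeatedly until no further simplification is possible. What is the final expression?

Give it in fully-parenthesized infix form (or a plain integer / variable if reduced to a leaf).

Start: (0+(((2+((4*a)*(6*5)))+(((0*7)+8)*((4*a)*(b*4))))+((((y+y)*(3*b))*((x+1)*(8+y)))+(((b+b)*(2+5))+(6*(y*1))))))
Step 1: at root: (0+(((2+((4*a)*(6*5)))+(((0*7)+8)*((4*a)*(b*4))))+((((y+y)*(3*b))*((x+1)*(8+y)))+(((b+b)*(2+5))+(6*(y*1)))))) -> (((2+((4*a)*(6*5)))+(((0*7)+8)*((4*a)*(b*4))))+((((y+y)*(3*b))*((x+1)*(8+y)))+(((b+b)*(2+5))+(6*(y*1))))); overall: (0+(((2+((4*a)*(6*5)))+(((0*7)+8)*((4*a)*(b*4))))+((((y+y)*(3*b))*((x+1)*(8+y)))+(((b+b)*(2+5))+(6*(y*1)))))) -> (((2+((4*a)*(6*5)))+(((0*7)+8)*((4*a)*(b*4))))+((((y+y)*(3*b))*((x+1)*(8+y)))+(((b+b)*(2+5))+(6*(y*1)))))
Step 2: at LLRR: (6*5) -> 30; overall: (((2+((4*a)*(6*5)))+(((0*7)+8)*((4*a)*(b*4))))+((((y+y)*(3*b))*((x+1)*(8+y)))+(((b+b)*(2+5))+(6*(y*1))))) -> (((2+((4*a)*30))+(((0*7)+8)*((4*a)*(b*4))))+((((y+y)*(3*b))*((x+1)*(8+y)))+(((b+b)*(2+5))+(6*(y*1)))))
Step 3: at LRLL: (0*7) -> 0; overall: (((2+((4*a)*30))+(((0*7)+8)*((4*a)*(b*4))))+((((y+y)*(3*b))*((x+1)*(8+y)))+(((b+b)*(2+5))+(6*(y*1))))) -> (((2+((4*a)*30))+((0+8)*((4*a)*(b*4))))+((((y+y)*(3*b))*((x+1)*(8+y)))+(((b+b)*(2+5))+(6*(y*1)))))
Step 4: at LRL: (0+8) -> 8; overall: (((2+((4*a)*30))+((0+8)*((4*a)*(b*4))))+((((y+y)*(3*b))*((x+1)*(8+y)))+(((b+b)*(2+5))+(6*(y*1))))) -> (((2+((4*a)*30))+(8*((4*a)*(b*4))))+((((y+y)*(3*b))*((x+1)*(8+y)))+(((b+b)*(2+5))+(6*(y*1)))))
Step 5: at RRLR: (2+5) -> 7; overall: (((2+((4*a)*30))+(8*((4*a)*(b*4))))+((((y+y)*(3*b))*((x+1)*(8+y)))+(((b+b)*(2+5))+(6*(y*1))))) -> (((2+((4*a)*30))+(8*((4*a)*(b*4))))+((((y+y)*(3*b))*((x+1)*(8+y)))+(((b+b)*7)+(6*(y*1)))))
Step 6: at RRRR: (y*1) -> y; overall: (((2+((4*a)*30))+(8*((4*a)*(b*4))))+((((y+y)*(3*b))*((x+1)*(8+y)))+(((b+b)*7)+(6*(y*1))))) -> (((2+((4*a)*30))+(8*((4*a)*(b*4))))+((((y+y)*(3*b))*((x+1)*(8+y)))+(((b+b)*7)+(6*y))))
Fixed point: (((2+((4*a)*30))+(8*((4*a)*(b*4))))+((((y+y)*(3*b))*((x+1)*(8+y)))+(((b+b)*7)+(6*y))))

Answer: (((2+((4*a)*30))+(8*((4*a)*(b*4))))+((((y+y)*(3*b))*((x+1)*(8+y)))+(((b+b)*7)+(6*y))))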